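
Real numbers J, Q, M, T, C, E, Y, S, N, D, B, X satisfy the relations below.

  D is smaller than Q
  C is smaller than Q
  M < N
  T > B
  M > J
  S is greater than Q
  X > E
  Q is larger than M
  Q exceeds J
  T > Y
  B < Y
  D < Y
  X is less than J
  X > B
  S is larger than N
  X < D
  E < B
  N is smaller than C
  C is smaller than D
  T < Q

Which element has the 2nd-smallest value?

B

Piecing the relations together gives one ordering: E < B < X < J < M < N < C < D < Y < T < Q < S.
Counting 2 from the smallest end gives B.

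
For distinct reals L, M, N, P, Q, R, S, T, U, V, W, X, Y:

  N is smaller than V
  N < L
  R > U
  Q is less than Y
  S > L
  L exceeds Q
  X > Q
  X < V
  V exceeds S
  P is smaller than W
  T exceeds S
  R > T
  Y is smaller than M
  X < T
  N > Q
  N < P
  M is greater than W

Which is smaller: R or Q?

The relevant relations are Q < N; N < L; L < S; S < T; T < R.
Together: Q < N < L < S < T < R.
So Q < R; Q is the smaller of the two.

Q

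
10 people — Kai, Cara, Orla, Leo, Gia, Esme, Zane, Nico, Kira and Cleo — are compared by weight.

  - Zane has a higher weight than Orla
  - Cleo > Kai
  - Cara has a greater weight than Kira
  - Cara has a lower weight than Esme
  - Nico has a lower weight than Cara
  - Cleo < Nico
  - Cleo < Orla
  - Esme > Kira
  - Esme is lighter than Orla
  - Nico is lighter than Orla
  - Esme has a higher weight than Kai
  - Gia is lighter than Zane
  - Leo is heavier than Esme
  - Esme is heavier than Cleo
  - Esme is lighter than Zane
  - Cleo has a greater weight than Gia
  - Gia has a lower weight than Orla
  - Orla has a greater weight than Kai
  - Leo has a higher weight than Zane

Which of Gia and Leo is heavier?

Gia < Cleo < Nico < Cara < Esme < Orla < Zane < Leo, by transitivity through Cleo, Nico, Cara, Esme, Orla, Zane.
So Gia < Leo; Leo is the heavier of the two.

Leo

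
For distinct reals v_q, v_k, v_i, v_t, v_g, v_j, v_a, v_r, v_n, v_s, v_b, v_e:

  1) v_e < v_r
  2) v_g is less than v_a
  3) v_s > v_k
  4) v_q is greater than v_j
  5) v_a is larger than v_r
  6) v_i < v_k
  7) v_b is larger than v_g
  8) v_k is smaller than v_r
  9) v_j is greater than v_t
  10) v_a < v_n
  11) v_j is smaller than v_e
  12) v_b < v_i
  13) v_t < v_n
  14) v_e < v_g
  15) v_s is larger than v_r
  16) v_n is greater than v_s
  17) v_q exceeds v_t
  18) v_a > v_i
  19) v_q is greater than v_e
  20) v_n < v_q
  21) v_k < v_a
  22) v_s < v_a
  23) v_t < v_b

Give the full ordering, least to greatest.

v_t < v_j < v_e < v_g < v_b < v_i < v_k < v_r < v_s < v_a < v_n < v_q

The consecutive links are each given: v_t < v_j; v_j < v_e; v_e < v_g; v_g < v_b; v_b < v_i; v_i < v_k; v_k < v_r; v_r < v_s; v_s < v_a; v_a < v_n; v_n < v_q.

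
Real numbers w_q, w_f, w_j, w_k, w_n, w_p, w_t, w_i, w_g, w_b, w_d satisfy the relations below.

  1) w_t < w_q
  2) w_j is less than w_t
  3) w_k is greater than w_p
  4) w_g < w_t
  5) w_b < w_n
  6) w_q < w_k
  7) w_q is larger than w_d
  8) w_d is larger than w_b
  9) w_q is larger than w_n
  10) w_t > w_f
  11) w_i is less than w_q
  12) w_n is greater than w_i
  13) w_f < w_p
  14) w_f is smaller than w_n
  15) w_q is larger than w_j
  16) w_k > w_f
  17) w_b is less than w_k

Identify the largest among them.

w_g is not greatest since w_g < w_t; w_b is not greatest since w_b < w_n; w_j is not greatest since w_j < w_q; w_f is not greatest since w_f < w_n; w_d is not greatest since w_d < w_q; w_p is not greatest since w_p < w_k; w_t is not greatest since w_t < w_q; w_i is not greatest since w_i < w_q; w_n is not greatest since w_n < w_q; w_q is not greatest since w_q < w_k.
Only w_k has nothing above it, so w_k is the largest.

w_k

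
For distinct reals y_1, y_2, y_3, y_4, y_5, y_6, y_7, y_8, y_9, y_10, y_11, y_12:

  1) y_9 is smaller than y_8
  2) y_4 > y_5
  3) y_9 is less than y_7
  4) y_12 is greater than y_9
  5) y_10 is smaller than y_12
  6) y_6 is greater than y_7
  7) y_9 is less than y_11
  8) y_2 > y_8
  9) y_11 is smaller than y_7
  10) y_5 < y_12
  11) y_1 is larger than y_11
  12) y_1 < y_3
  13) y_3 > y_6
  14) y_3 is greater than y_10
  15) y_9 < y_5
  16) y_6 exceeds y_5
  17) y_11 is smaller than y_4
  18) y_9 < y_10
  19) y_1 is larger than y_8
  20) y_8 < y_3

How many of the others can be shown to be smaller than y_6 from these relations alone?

Directly below y_6: y_7, y_5.
One step further: y_9, y_11 (4 so far).
Nothing else is reachable below y_6; 4 in all.

4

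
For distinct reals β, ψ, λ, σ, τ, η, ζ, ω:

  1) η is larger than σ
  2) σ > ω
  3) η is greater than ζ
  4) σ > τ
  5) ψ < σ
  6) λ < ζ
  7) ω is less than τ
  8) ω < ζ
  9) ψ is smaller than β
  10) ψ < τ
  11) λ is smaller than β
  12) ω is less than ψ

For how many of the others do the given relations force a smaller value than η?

From η the given relations immediately reach σ, ζ.
From those, ω, ψ, λ, τ — 6 in total.
No other element is forced below η by the given relations, so the count is 6.

6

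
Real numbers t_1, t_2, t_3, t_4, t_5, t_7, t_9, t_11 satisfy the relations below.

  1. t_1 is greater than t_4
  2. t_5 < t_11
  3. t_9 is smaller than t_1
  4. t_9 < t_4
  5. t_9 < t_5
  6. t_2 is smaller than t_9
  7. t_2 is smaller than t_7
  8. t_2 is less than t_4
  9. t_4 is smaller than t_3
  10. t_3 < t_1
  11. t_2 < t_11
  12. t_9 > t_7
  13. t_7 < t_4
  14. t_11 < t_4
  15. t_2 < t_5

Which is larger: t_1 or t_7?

t_1

Following the relations from t_7: t_7 < t_9 < t_5 < t_11 < t_4 < t_1.
So t_7 < t_1; t_1 is the larger of the two.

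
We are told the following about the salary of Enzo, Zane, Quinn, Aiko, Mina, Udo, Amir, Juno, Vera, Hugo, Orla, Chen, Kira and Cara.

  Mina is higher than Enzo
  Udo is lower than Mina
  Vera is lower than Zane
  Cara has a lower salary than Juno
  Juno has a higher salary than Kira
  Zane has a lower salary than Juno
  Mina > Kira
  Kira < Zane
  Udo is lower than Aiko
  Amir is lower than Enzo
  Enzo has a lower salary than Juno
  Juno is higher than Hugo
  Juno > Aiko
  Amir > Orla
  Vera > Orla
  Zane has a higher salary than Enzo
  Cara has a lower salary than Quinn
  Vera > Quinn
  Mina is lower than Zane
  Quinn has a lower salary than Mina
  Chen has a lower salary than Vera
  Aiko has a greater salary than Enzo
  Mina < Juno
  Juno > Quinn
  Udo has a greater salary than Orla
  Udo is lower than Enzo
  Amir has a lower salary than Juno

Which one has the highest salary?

Chaining downward from Juno: directly below it, Kira, Cara, Quinn, Amir, Hugo, Enzo, Mina, Zane, Aiko; then Orla, Udo, Vera; then Chen.
That covers every other element, and nothing is given above Juno, so Juno is the highest salary.

Juno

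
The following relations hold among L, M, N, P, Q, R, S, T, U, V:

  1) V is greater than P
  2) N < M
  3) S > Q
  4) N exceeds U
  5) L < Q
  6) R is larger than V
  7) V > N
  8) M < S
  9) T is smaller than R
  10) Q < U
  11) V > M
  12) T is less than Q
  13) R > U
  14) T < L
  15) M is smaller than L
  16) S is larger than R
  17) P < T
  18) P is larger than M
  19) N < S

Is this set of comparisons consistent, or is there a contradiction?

Chaining the given relations yields M < P < T < L < Q < U < N, so M < N. But one relation states N < M. These cannot both hold.

inconsistent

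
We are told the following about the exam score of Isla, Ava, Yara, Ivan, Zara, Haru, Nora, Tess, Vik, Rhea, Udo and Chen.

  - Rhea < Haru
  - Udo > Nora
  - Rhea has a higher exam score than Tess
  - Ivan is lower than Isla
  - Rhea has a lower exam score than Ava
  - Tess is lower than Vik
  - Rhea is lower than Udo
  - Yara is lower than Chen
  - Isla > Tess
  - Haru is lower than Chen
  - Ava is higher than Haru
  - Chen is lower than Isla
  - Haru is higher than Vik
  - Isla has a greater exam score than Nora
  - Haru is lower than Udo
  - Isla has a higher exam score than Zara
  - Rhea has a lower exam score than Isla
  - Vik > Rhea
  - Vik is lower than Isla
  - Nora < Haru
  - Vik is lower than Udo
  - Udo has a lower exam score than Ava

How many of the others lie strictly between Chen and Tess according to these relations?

Chaining upward from Tess reaches: Rhea, Vik, Haru, Udo, Ava, Isla.
Chaining downward from Chen reaches: Nora, Rhea, Vik, Yara, Haru.
Strictly between Tess and Chen are those in both lists: Rhea, Vik, Haru — 3 elements.

3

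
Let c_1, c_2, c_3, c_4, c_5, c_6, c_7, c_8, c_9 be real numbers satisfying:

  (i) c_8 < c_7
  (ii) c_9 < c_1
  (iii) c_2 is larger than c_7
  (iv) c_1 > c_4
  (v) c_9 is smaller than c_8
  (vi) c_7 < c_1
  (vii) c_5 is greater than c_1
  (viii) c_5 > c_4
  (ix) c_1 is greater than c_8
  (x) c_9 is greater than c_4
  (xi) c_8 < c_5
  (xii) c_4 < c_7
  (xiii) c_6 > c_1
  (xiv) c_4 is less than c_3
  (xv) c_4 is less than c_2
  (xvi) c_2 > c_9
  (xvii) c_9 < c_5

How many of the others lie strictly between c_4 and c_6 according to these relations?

4

The relations place c_4 below c_6. An element lies strictly between them when it is forced above c_4 and also forced below c_6.
Above c_4: {c_9, c_3, c_8, c_7, c_2, c_1, c_5}. Below c_6: {c_9, c_8, c_7, c_1}.
Intersection: {c_9, c_8, c_7, c_1} — 4.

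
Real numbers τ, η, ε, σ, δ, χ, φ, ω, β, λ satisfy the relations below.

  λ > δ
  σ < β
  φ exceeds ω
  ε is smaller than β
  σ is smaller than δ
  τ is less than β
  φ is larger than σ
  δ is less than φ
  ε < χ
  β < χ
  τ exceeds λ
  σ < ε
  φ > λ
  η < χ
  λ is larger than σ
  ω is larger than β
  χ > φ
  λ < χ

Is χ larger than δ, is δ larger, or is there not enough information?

χ

The relevant relations are δ < λ; λ < τ; τ < β; β < ω; ω < φ; φ < χ.
Together: δ < λ < τ < β < ω < φ < χ.
So χ is larger.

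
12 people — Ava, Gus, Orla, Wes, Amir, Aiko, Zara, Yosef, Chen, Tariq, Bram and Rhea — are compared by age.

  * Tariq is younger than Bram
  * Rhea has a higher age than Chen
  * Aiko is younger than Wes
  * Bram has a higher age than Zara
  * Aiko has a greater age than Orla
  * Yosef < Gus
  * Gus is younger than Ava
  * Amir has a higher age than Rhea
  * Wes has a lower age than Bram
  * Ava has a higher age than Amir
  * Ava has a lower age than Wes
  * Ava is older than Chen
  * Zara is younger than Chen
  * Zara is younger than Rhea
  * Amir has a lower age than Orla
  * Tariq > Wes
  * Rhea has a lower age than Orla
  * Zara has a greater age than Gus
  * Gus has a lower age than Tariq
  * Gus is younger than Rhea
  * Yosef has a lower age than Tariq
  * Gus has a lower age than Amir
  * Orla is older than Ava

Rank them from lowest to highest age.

Yosef < Gus < Zara < Chen < Rhea < Amir < Ava < Orla < Aiko < Wes < Tariq < Bram

Each adjacent pair is fixed by a given relation: Yosef < Gus; Gus < Zara; Zara < Chen; Chen < Rhea; Rhea < Amir; Amir < Ava; Ava < Orla; Orla < Aiko; Aiko < Wes; Wes < Tariq; Tariq < Bram. Chaining them end to end gives the full order.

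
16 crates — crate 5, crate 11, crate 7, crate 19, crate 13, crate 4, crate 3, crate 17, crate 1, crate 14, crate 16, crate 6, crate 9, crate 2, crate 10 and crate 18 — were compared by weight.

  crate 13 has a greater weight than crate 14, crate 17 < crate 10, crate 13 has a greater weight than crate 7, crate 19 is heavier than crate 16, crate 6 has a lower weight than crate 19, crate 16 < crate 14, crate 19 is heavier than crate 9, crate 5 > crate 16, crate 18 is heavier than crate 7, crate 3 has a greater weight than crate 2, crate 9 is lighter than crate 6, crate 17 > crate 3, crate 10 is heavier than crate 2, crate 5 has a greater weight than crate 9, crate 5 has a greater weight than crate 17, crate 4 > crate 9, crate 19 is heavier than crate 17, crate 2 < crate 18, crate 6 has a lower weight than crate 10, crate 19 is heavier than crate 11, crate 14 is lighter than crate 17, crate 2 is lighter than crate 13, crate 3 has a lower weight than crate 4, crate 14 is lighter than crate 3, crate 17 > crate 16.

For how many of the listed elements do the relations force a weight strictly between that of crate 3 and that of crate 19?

1

Chaining upward from crate 3 reaches: crate 17, crate 5, crate 4, crate 10.
Chaining downward from crate 19 reaches: crate 16, crate 2, crate 11, crate 14, crate 17, crate 9, crate 6.
Strictly between crate 3 and crate 19 are those in both lists: crate 17 — 1 element.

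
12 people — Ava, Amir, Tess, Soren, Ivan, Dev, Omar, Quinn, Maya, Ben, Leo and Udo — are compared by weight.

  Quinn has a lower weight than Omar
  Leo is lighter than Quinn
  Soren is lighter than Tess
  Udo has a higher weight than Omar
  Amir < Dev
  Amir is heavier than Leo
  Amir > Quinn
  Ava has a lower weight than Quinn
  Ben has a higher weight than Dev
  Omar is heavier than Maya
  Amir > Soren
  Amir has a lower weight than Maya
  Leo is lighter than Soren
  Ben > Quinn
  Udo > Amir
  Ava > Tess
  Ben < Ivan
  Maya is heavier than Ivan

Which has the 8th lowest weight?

Ben

The consecutive relations fix a unique order: Leo < Soren < Tess < Ava < Quinn < Amir < Dev < Ben < Ivan < Maya < Omar < Udo.
The 8th smallest is Ben.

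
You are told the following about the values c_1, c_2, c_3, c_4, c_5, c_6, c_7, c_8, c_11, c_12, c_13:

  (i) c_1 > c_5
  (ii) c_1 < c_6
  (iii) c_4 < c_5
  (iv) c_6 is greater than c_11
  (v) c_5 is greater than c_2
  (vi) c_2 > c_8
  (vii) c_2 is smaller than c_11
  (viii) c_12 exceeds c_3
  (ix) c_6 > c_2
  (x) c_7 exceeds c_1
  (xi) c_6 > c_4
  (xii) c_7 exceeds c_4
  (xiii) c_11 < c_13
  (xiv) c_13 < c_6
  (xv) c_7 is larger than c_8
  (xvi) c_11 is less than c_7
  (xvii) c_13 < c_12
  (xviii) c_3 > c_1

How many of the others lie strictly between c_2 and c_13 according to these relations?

1

The relations place c_2 below c_13. An element lies strictly between them when it is forced above c_2 and also forced below c_13.
Above c_2: {c_5, c_1, c_3, c_11, c_7, c_6, c_12}. Below c_13: {c_8, c_11}.
Intersection: {c_11} — 1.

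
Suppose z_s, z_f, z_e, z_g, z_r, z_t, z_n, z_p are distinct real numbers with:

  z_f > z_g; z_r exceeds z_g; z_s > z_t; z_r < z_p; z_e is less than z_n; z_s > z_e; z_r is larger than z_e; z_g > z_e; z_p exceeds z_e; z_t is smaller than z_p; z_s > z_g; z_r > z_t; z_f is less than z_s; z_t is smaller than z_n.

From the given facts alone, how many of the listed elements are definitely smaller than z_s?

The elements the relations force below z_s are z_e, z_t, z_g, z_f — no chain reaches any other.
That is 4.

4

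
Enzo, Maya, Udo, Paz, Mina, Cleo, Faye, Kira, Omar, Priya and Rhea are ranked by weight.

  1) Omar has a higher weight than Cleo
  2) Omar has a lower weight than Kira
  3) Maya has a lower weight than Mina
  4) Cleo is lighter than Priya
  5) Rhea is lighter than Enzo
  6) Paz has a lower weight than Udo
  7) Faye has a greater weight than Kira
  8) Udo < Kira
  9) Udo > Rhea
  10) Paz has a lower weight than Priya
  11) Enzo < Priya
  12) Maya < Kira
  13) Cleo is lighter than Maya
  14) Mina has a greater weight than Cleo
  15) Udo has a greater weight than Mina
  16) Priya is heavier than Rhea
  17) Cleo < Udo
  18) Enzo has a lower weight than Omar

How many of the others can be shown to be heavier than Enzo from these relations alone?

4

The elements the relations force above Enzo are Omar, Priya, Kira, Faye — no chain reaches any other.
That is 4.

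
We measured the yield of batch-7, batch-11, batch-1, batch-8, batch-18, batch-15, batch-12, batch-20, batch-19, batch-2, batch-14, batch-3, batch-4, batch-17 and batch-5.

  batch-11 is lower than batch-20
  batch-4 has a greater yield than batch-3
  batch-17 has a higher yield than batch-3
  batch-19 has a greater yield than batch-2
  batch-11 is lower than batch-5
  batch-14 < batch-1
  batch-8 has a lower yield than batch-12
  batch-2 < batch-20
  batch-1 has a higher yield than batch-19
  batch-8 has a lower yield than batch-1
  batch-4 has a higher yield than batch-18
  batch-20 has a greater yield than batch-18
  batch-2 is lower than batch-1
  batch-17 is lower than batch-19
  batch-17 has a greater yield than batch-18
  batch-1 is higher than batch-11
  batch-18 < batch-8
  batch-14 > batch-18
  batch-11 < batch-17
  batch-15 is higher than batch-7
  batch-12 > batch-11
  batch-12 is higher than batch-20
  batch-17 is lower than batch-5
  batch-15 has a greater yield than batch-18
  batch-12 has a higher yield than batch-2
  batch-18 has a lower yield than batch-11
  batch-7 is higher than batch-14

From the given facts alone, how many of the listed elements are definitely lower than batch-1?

Directly below batch-1: batch-11, batch-8, batch-14, batch-2, batch-19.
One step further: batch-18, batch-17 (7 so far).
One step further: batch-3 (8 so far).
No other element is forced below batch-1 by the given relations, so the count is 8.

8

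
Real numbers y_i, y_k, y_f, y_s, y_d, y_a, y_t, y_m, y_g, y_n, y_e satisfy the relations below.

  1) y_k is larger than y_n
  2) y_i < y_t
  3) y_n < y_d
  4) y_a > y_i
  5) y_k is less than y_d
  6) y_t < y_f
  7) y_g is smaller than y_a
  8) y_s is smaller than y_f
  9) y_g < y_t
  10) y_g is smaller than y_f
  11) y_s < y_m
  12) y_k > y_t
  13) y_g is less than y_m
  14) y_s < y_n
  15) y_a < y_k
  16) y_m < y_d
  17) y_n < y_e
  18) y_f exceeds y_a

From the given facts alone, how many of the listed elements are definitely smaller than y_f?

5

From y_f the given relations immediately reach y_s, y_g, y_a, y_t.
From those, y_i — 5 in total.
No other element is forced below y_f by the given relations, so the count is 5.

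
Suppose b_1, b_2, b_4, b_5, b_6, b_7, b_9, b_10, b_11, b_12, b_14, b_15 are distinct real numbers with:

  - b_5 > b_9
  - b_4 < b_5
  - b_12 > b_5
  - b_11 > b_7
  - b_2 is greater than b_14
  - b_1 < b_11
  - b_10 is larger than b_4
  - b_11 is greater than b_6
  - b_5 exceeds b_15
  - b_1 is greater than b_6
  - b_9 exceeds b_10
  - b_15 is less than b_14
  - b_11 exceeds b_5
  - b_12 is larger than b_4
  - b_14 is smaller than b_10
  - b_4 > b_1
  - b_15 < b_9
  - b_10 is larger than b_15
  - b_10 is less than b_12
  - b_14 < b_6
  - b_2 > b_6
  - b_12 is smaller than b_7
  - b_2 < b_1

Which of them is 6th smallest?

b_4

Chaining the given pairs: b_15 < b_14 < b_6 < b_2 < b_1 < b_4 < b_10 < b_9 < b_5 < b_12 < b_7 < b_11.
The 6th smallest is b_4.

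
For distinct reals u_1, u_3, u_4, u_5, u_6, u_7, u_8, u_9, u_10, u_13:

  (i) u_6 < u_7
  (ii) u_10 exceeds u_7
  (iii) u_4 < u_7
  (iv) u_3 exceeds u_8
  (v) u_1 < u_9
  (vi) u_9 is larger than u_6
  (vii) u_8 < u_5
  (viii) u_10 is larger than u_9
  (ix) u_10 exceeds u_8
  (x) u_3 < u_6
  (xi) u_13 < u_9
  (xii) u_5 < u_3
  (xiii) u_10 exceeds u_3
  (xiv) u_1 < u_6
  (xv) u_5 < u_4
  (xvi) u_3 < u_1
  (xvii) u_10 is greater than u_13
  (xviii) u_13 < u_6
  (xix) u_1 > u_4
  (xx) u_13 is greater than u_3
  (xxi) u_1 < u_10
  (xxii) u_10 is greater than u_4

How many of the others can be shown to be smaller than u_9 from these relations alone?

7

Directly below u_9: u_1, u_13, u_6.
One step further: u_4, u_3 (5 so far).
One step further: u_8, u_5 (7 so far).
No other element is forced below u_9 by the given relations, so the count is 7.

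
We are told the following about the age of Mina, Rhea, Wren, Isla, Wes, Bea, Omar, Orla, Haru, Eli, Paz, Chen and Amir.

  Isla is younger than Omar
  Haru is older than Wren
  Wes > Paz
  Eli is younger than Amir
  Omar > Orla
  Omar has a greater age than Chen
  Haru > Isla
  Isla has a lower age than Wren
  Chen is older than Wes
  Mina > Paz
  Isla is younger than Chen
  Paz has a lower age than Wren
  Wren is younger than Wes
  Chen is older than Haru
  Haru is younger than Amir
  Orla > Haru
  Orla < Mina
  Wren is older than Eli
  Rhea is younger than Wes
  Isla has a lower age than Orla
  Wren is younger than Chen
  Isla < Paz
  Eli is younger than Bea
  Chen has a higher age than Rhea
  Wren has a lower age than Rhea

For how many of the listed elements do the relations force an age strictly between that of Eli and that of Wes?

The relations place Eli below Wes. An element lies strictly between them when it is forced above Eli and also forced below Wes.
Above Eli: {Wren, Rhea, Bea, Haru, Amir, Orla, Chen, Mina, Omar}. Below Wes: {Isla, Paz, Wren, Rhea}.
Intersection: {Wren, Rhea} — 2.

2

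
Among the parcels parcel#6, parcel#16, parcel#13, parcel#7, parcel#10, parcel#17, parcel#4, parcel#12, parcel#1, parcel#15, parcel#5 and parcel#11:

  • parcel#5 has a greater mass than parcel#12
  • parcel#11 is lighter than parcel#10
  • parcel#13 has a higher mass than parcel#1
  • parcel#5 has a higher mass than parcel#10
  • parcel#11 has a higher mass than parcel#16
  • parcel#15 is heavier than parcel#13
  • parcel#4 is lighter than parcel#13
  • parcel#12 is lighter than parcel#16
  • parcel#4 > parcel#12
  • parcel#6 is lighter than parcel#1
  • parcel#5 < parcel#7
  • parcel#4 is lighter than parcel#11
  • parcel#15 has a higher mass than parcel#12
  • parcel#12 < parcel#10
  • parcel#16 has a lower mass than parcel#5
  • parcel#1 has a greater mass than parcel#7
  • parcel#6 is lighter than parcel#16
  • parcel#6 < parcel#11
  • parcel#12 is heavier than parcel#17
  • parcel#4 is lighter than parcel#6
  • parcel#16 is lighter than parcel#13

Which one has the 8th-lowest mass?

Piecing the relations together gives one ordering: parcel#17 < parcel#12 < parcel#4 < parcel#6 < parcel#16 < parcel#11 < parcel#10 < parcel#5 < parcel#7 < parcel#1 < parcel#13 < parcel#15.
The 8th smallest is parcel#5.

parcel#5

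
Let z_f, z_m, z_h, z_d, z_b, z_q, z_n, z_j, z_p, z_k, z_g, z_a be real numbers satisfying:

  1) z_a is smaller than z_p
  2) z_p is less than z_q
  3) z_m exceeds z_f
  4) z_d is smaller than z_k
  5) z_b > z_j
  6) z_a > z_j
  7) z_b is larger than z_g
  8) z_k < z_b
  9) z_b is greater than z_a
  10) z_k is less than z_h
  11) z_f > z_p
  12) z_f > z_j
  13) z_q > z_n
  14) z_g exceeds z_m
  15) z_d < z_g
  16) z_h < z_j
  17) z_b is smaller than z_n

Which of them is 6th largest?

z_f

Chaining the given pairs: z_d < z_k < z_h < z_j < z_a < z_p < z_f < z_m < z_g < z_b < z_n < z_q.
The 6th largest is z_f.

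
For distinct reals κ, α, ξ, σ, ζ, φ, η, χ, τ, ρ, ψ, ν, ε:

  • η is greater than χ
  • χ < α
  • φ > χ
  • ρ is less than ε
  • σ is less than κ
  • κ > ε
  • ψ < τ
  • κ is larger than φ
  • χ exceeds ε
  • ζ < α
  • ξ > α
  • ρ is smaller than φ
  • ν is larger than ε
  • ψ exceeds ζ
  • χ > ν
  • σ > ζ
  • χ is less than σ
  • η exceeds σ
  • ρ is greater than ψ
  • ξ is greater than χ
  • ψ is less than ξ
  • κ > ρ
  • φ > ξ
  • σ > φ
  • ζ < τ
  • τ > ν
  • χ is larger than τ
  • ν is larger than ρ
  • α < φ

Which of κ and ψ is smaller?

ψ

Chaining the given relations: ψ < ρ < ε < ν < τ < χ < α < ξ < φ < σ < κ.
So ψ < κ; ψ is the smaller of the two.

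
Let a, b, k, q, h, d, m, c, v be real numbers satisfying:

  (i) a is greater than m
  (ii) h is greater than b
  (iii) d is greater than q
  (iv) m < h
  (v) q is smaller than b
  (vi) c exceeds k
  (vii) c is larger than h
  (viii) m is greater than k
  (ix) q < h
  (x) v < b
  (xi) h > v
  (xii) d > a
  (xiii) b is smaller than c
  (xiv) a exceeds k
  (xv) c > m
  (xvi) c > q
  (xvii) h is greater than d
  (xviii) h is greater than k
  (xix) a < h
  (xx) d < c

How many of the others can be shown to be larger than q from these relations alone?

4

The elements the relations force above q are b, d, h, c — no chain reaches any other.
That is 4.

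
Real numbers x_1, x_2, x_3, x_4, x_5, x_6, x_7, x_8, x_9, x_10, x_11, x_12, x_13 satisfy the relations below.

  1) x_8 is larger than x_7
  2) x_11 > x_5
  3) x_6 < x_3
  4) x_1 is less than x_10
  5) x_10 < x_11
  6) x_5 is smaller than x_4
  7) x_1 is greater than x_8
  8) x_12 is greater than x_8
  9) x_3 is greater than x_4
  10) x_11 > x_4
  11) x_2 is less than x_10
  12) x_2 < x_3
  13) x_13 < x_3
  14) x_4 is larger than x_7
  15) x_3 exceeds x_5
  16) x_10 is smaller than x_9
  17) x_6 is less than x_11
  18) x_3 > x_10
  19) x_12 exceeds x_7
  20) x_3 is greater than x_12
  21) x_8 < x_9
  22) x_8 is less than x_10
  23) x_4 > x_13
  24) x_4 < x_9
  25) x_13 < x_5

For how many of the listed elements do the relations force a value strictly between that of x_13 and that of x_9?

Chaining upward from x_13 reaches: x_5, x_4, x_11, x_3.
Chaining downward from x_9 reaches: x_2, x_7, x_8, x_5, x_4, x_1, x_10.
Strictly between x_13 and x_9 are those in both lists: x_5, x_4 — 2 elements.

2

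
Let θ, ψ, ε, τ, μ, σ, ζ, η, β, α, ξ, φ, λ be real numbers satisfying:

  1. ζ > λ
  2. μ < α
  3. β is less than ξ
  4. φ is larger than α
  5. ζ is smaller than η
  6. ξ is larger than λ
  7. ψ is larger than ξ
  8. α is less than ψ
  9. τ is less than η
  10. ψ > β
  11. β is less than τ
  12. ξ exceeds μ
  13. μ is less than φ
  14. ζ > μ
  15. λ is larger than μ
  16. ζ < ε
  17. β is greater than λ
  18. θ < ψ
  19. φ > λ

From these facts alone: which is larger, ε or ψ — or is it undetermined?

undetermined

Following every chain through ψ: below ψ we get μ, α, λ, β, θ, ξ.
ε is not reached, and no chain runs the other way from ε to ψ.
So the given relations leave the order of ψ and ε undetermined.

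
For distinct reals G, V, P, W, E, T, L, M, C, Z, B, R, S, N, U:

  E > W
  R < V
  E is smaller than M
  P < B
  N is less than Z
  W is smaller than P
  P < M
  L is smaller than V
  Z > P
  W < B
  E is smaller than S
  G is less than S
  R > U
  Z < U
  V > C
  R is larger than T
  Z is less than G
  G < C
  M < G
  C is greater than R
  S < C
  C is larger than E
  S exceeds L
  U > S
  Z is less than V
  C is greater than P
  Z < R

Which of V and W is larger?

V

The relevant relations are W < P; P < Z; Z < G; G < S; S < U; U < R; R < C; C < V.
Together: W < P < Z < G < S < U < R < C < V.
So W < V; V is the larger of the two.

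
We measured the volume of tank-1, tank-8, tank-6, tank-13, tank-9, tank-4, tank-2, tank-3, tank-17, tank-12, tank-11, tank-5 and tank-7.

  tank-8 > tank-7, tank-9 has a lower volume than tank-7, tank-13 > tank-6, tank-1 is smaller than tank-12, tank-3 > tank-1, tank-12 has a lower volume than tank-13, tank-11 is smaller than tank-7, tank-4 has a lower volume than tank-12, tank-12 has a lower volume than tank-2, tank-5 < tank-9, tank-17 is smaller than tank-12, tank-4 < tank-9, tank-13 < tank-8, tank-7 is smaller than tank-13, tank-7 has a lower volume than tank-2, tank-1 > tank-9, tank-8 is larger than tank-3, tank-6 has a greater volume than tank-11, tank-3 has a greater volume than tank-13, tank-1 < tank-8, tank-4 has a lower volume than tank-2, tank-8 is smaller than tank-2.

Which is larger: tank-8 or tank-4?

tank-4 < tank-9 and tank-9 < tank-1 give tank-4 < tank-1.
With tank-1 < tank-12: tank-4 < tank-9 < tank-1 < tank-12.
With tank-12 < tank-13: tank-4 < tank-9 < tank-1 < tank-12 < tank-13.
Then tank-13 < tank-3 extends the chain to tank-3.
With tank-3 < tank-8: tank-4 < tank-9 < tank-1 < tank-12 < tank-13 < tank-3 < tank-8.
So tank-4 < tank-8; tank-8 is the larger of the two.

tank-8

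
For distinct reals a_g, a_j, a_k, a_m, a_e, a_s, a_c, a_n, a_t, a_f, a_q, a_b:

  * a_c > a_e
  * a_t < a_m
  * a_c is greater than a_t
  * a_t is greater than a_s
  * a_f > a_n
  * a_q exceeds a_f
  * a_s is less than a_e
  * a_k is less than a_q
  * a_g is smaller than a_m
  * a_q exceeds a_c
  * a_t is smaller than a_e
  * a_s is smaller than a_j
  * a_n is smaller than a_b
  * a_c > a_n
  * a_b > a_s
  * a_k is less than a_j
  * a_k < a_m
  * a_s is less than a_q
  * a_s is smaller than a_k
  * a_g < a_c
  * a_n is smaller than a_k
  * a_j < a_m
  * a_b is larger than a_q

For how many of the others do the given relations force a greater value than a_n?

Directly above a_n: a_k, a_f, a_c, a_b.
One step further: a_j, a_m, a_q (7 so far).
No other element is forced above a_n by the given relations, so the count is 7.

7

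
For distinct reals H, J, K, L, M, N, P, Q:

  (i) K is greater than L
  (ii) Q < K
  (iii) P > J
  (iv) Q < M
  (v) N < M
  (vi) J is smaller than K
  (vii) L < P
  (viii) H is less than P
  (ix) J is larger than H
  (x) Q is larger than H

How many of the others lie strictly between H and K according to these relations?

Chaining upward from H reaches: Q, J, M, P.
Chaining downward from K reaches: Q, J, L.
Strictly between H and K are those in both lists: Q, J — 2 elements.

2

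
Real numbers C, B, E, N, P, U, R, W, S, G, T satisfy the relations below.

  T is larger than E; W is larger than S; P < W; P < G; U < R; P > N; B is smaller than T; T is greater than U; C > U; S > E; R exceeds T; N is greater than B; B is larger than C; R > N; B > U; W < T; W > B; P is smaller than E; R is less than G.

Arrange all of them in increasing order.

The consecutive links are each given: U < C; C < B; B < N; N < P; P < E; E < S; S < W; W < T; T < R; R < G.

U < C < B < N < P < E < S < W < T < R < G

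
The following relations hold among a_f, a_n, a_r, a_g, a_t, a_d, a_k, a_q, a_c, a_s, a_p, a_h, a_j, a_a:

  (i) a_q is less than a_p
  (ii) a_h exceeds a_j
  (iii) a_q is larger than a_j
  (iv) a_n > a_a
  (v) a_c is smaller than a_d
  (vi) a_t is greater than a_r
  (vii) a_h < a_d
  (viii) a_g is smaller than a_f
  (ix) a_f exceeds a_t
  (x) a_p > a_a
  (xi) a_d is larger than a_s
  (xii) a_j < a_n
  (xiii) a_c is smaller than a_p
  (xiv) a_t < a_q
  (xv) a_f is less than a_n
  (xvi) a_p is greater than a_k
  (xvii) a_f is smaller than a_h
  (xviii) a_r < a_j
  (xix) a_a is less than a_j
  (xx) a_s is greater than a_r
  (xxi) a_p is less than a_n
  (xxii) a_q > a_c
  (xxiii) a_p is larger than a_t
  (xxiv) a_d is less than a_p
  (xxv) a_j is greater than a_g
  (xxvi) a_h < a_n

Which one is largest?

a_n

Chaining downward from a_n: directly below it, a_a, a_j, a_f, a_h, a_p; then a_g, a_r, a_t, a_k, a_c, a_d, a_q; then a_s.
That covers every other element, and nothing is given above a_n, so a_n is the largest.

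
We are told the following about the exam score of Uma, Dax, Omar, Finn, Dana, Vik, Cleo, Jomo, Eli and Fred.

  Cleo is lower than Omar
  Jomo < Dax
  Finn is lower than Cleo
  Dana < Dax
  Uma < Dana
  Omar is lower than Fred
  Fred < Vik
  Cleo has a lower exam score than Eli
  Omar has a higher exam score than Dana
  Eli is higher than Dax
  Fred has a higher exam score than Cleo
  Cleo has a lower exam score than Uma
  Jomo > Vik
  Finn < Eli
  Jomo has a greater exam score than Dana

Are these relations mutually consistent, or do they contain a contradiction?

Every relation is compatible with Finn < Cleo < Uma < Dana < Omar < Fred < Vik < Jomo < Dax < Eli; the set is consistent.

consistent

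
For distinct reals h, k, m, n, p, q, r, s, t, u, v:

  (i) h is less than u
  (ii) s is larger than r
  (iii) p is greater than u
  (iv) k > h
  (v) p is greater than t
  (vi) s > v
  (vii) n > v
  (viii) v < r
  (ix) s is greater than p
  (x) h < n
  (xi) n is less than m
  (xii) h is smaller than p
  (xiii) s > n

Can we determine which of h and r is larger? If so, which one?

Following every chain through h: above h we get u, n, p, k, m, s.
r is not reached, and no chain runs the other way from r to h.
So the given relations leave the order of h and r undetermined.

undetermined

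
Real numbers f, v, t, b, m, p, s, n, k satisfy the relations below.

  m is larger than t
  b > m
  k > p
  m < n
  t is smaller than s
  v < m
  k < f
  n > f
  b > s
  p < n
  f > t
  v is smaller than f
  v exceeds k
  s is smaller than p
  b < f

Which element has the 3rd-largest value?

The consecutive relations fix a unique order: t < s < p < k < v < m < b < f < n.
The 3rd largest is b.

b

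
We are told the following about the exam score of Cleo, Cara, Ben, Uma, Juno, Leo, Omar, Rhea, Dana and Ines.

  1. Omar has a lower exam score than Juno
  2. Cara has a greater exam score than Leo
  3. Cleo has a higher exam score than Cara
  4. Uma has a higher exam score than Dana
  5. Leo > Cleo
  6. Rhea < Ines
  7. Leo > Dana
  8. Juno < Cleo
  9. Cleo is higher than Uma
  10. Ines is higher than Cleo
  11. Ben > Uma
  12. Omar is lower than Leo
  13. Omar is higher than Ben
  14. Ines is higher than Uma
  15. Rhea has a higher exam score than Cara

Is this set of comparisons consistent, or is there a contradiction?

Chaining the given relations yields Cleo < Leo < Cara, so Cleo < Cara. But one relation states Cara < Cleo. These cannot both hold.

inconsistent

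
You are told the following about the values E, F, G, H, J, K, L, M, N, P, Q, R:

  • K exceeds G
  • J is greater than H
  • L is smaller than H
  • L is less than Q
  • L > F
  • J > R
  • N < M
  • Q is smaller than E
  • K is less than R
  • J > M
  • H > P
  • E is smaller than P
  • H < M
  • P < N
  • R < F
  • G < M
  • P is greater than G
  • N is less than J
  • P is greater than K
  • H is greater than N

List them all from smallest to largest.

Each adjacent pair is fixed by a given relation: G < K; K < R; R < F; F < L; L < Q; Q < E; E < P; P < N; N < H; H < M; M < J. Chaining them end to end gives the full order.

G < K < R < F < L < Q < E < P < N < H < M < J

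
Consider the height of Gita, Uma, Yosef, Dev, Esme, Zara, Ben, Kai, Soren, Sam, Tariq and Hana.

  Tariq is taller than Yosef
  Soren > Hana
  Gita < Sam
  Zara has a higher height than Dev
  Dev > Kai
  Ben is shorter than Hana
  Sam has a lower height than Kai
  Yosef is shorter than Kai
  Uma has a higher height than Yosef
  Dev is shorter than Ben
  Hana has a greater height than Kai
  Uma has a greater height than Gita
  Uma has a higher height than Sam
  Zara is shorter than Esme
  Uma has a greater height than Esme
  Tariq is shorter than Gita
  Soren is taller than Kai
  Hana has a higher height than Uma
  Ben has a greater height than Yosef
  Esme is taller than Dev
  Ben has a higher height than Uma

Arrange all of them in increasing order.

Yosef < Tariq < Gita < Sam < Kai < Dev < Zara < Esme < Uma < Ben < Hana < Soren

Nothing is placed below Yosef, so it is least; from there Yosef < Tariq; Tariq < Gita; Gita < Sam; Sam < Kai; Kai < Dev; Dev < Zara; Zara < Esme; Esme < Uma; Uma < Ben; Ben < Hana; Hana < Soren, each given directly.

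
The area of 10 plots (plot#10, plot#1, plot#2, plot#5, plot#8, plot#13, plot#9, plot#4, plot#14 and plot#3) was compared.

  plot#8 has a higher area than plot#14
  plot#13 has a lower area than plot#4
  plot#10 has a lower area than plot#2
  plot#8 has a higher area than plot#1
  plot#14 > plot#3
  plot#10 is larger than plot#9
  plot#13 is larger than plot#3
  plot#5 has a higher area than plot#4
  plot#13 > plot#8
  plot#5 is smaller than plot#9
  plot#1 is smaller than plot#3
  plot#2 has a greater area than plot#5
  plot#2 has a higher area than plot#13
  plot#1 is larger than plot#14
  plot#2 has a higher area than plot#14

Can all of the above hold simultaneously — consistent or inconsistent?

inconsistent

We have plot#1 < plot#3 stated directly, yet also plot#3 < plot#14 < plot#1 by chaining the others — so plot#3 < plot#1. Contradiction.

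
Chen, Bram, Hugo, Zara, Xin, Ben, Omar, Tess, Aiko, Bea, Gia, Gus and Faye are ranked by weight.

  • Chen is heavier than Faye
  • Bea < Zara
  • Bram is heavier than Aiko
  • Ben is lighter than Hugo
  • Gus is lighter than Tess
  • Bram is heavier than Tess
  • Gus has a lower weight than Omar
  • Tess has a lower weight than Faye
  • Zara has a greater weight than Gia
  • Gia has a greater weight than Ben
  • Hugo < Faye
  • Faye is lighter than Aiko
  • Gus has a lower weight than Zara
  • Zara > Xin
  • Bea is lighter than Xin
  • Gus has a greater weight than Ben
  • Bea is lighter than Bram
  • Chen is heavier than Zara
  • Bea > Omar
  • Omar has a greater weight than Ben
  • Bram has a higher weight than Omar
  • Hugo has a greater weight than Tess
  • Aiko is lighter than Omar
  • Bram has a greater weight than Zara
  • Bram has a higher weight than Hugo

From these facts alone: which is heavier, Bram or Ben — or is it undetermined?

Bram

The relevant relations are Ben < Gus; Gus < Tess; Tess < Hugo; Hugo < Faye; Faye < Aiko; Aiko < Omar; Omar < Bea; Bea < Xin; Xin < Zara; Zara < Bram.
Chaining these gives Ben < Gus < Tess < Hugo < Faye < Aiko < Omar < Bea < Xin < Zara < Bram.
So Bram is heavier.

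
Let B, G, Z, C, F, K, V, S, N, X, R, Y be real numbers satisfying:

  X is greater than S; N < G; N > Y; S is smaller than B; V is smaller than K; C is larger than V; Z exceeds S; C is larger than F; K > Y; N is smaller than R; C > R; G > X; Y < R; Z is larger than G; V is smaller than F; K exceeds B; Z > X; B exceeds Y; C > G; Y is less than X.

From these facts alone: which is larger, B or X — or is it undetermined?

Following every chain through B: above B we get K; below B we get S, Y.
X is not reached, and no chain runs the other way from X to B.
So the given relations leave the order of B and X undetermined.

undetermined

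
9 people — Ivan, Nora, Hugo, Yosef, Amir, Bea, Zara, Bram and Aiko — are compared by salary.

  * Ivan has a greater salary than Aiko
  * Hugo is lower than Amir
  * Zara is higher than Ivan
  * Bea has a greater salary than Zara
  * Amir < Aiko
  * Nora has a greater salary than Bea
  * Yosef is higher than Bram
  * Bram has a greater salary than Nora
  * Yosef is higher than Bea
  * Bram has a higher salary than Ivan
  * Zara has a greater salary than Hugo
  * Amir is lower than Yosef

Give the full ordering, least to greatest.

Hugo < Amir < Aiko < Ivan < Zara < Bea < Nora < Bram < Yosef

Nothing is placed below Hugo, so it is least; from there Hugo < Amir; Amir < Aiko; Aiko < Ivan; Ivan < Zara; Zara < Bea; Bea < Nora; Nora < Bram; Bram < Yosef, each given directly.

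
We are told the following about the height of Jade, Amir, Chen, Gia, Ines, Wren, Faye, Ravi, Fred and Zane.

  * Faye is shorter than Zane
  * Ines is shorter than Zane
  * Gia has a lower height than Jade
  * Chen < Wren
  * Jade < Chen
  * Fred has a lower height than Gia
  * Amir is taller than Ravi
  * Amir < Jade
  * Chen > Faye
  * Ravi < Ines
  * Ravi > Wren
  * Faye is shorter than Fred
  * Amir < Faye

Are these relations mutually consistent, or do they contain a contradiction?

Chaining the given relations yields Amir < Faye < Fred < Gia < Jade < Chen < Wren < Ravi, so Amir < Ravi. But one relation states Ravi < Amir. These cannot both hold.

inconsistent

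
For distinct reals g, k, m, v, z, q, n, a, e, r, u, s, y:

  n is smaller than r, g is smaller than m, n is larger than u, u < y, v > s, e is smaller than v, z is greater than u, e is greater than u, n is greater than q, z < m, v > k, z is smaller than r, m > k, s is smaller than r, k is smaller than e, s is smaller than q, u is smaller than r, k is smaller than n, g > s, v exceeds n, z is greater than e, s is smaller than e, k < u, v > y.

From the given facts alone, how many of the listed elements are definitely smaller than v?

From v the given relations immediately reach k, s, e, n, y.
From those, u, q — 7 in total.
No other element is forced below v by the given relations, so the count is 7.

7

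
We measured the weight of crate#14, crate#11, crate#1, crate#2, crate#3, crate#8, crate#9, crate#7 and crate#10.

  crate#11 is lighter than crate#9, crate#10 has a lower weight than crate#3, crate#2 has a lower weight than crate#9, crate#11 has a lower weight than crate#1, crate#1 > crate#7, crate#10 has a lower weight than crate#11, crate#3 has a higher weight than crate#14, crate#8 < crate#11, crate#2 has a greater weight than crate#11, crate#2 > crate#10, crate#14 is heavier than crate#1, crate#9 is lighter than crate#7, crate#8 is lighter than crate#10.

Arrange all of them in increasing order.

Nothing is placed below crate#8, so it is least; from there crate#8 < crate#10; crate#10 < crate#11; crate#11 < crate#2; crate#2 < crate#9; crate#9 < crate#7; crate#7 < crate#1; crate#1 < crate#14; crate#14 < crate#3, each given directly.

crate#8 < crate#10 < crate#11 < crate#2 < crate#9 < crate#7 < crate#1 < crate#14 < crate#3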